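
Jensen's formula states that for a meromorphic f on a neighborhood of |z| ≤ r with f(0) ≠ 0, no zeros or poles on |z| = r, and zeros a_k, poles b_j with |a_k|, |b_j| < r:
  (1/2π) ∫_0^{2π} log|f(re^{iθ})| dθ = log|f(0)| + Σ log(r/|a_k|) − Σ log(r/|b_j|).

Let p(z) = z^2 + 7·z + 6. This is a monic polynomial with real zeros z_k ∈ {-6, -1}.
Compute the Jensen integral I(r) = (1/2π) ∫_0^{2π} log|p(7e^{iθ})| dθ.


Zeros: -6, -1; r = 7.
Inside |z| < r: -6, -1. Outside (|z| ≥ r): ∅.
p(0) = 6, so log|p(0)| = log(6) = 1.7918.
Apply Jensen: I(r) = log|p(0)| + Σ_k log(r/|z_k|), summed over zeros inside |z| < r.
  log(r/|z_k|) for z_k = -6: log(7/6) = 0.1542
  log(r/|z_k|) for z_k = -1: log(7/1) = 1.9459
Sum over inside zeros: 2.1001.
I(r) = log|p(0)| + (inside sum) = 1.7918 + 2.1001 = 3.8918.
Closed form (all zeros inside, monic): I(r) = n·log(r) = 2·log(7) = 3.8918. ✓

I(r) ≈ 3.8918.


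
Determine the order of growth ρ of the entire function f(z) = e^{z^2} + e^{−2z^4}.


Each summand is entire of order 2 and 4 respectively (as in the single-exponential case). The order of a sum is at most the max of the orders, so ρ ≤ 4. For the lower bound: on |z|=r choose arg z so that -2z^4 is real positive; then |e^{-2z^4}| = e^{2r^4} while |e^{1z^2}| ≤ e^{1r^2} = o(e^{2r^4}). So |f| ≥ e^{2r^4}(1 − o(1)) and ρ ≥ 4. Hence ρ = max(2, 4) = 4.
Therefore ρ = 4.

Order ρ = 4.


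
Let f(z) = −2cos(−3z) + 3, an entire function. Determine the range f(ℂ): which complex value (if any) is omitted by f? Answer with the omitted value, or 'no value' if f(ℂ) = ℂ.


Little Picard bounds the complement of f(ℂ) to at most one point.
cos is entire and surjective onto ℂ: for every w ∈ ℂ, cos(ζ) = w has a solution ζ ∈ ℂ (e.g., via the complex inverse arccos). With ζ = −3z this gives z = ζ/(-3). Then -2·cos(−3z) takes every value in -2·ℂ = ℂ, and adding 3 is a bijection of ℂ. So f is surjective and omits no value. (Note: only on the real line is cos bounded by [−1, 1].)

Omitted value: no value.


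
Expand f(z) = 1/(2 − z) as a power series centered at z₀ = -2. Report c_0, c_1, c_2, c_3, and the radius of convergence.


Let w = z − z₀, so z = z₀ + w.
Then 2 − z = 2 − (z₀ + w) = (2 − z₀) − w = 4 − w.
f(z) = 1/(4 − w) = (1/(4)) · 1/(1 − w/(4)) = Σ_{n≥0} w^n / (4)^(n+1).
So c_n = 1/(4)^(n+1):
  c_0 = 1/(4)^1 = 1/4.
  c_1 = 1/(4)^2 = 1/16.
  c_2 = 1/(4)^3 = 1/64.
  c_3 = 1/(4)^4 = 1/256.
The series is valid for |w/d| < 1, i.e. |z − z₀| < |d|.
Radius of convergence: R = |2 − z₀| = |4| = 4 (distance from z₀ to the singularity z = 2).

c_0 = 1/4, c_1 = 1/16, c_2 = 1/64, c_3 = 1/256; R = 4.


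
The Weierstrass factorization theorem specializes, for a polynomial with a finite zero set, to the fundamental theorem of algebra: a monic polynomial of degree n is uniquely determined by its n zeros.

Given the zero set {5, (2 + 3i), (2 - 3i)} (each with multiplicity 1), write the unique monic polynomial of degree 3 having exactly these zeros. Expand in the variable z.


The polynomial is p(z) = ∏_{α ∈ S} (z − α), where S = {5, (2 + 3i), (2 - 3i)}.
Expanding the product yields: p(z) = z^3 -9·z^2 + 33·z -65.
Note conjugate pairs combine to real quadratics: (z − (2+3i))(z − (2−3i)) = z² − 4z + 13.
The resulting polynomial has degree 3 and real coefficients as required.

p(z) = z^3 -9·z^2 + 33·z -65.


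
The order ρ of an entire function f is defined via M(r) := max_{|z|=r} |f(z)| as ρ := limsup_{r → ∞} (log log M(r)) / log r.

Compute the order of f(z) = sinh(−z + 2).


sinh(w) is a linear combination of e^{iw} and e^{−iw} (or e^w, e^{−w} in the hyperbolic case), so |sinh(w)| ≤ e^{|w|}. With w = −z + 2, |w| ≤ 1|z| + 2 = 1r + 2 on |z| = r, giving M(r) ≤ e^{1r + 2}, so ρ ≤ 1. On a suitable ray (z = it for sin/cos; z = t for sinh/cosh, t real → ∞), |sinh(−z + 2)| grows like e^{1|t|}/2, so ρ ≥ 1. Hence ρ = 1.
Therefore ρ = 1.

Order ρ = 1.


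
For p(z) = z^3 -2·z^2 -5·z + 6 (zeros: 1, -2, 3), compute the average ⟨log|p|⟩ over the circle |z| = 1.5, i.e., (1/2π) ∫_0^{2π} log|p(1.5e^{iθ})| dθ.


Zeros: -2, 1, 3; r = 1.5.
Inside |z| < r: 1. Outside (|z| ≥ r): -2, 3.
p(0) = 6, so log|p(0)| = log(6) = 1.7918.
Apply Jensen: I(r) = log|p(0)| + Σ_k log(r/|z_k|), summed over zeros inside |z| < r.
  log(r/|z_k|) for z_k = 1: log(1.5/1) = 0.4055
  Outside zeros (-2, 3) contribute nothing to the Jensen sum.
Sum over inside zeros: 0.4055.
I(r) = log|p(0)| + (inside sum) = 1.7918 + 0.4055 = 2.1972.
Note: since some zeros are outside |z| ≤ r, the simplified n·log(r) form does NOT apply — only the inside zeros contribute.

I(r) ≈ 2.1972.


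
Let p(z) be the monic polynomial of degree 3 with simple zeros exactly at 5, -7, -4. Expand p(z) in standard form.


The polynomial is p(z) = ∏_{α ∈ S} (z − α), where S = {5, -7, -4}.
Expanding the product yields: p(z) = z^3 + 6·z^2 -27·z -140.
The resulting polynomial has degree 3 and real coefficients as required.

p(z) = z^3 + 6·z^2 -27·z -140.


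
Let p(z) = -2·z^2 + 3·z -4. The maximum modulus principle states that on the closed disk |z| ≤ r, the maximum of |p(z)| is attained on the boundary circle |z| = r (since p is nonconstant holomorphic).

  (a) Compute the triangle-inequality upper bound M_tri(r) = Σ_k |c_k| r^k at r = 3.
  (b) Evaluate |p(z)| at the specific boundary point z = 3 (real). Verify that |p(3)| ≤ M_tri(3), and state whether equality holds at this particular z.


Coefficients: c_0 = -4, c_1 = 3, c_2 = -2. Radius r = 3.
Part (a). Triangle bound: M_tri(r) = Σ_k |c_k| r^k
  = |-4|·3^0 + |3|·3^1 + |-2|·3^2
  = 4 + 9 + 18 = 31.
This bounds M(r) := max_{|z|=r} |p(z)| from above; equality holds iff all terms c_k z^k can be made to align in phase at a single z on |z|=r.
Part (b). At z = 3 (real, on the circle |z| = r):
  p(3) = (-4)·3^0 + (3)·3^1 + (-2)·3^2 = -13.
  |p(3)| = 13.
Check: |p(3)| = 13 ≤ 31 = M_tri(3). ✓ Equality does not hold at z = 3 (the coefficients have mixed signs, so the terms do not all align in phase there).

M_tri(3) = 31; |p(3)| = 13; equality at z=3: no.


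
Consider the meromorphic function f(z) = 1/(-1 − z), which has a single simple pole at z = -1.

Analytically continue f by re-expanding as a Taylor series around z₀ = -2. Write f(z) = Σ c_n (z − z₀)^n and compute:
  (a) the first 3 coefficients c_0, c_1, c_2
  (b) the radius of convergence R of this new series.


Let w = z − z₀, so z = z₀ + w.
Then -1 − z = -1 − (z₀ + w) = (-1 − z₀) − w = 1 − w.
f(z) = 1/(1 − w) = (1/(1)) · 1/(1 − w/(1)) = Σ_{n≥0} w^n / (1)^(n+1).
So c_n = 1/(1)^(n+1):
  c_0 = 1/(1)^1 = 1.
  c_1 = 1/(1)^2 = 1.
  c_2 = 1/(1)^3 = 1.
The series is valid for |w/d| < 1, i.e. |z − z₀| < |d|.
Radius of convergence: R = |-1 − z₀| = |1| = 1 (distance from z₀ to the singularity z = -1).

c_0 = 1, c_1 = 1, c_2 = 1; R = 1.


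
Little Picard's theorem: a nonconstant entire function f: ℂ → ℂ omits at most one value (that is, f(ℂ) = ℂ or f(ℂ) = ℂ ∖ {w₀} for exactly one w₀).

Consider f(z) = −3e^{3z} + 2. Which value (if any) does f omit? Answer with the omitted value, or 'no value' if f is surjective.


Little Picard bounds the complement of f(ℂ) to at most one point.
e^{3z} is never zero on ℂ, so -3·e^{3z} takes every value in ℂ ∖ {0}. Adding 2 shifts the range to ℂ ∖ {2}. Thus f omits exactly the value 2.

Omitted value: 2.


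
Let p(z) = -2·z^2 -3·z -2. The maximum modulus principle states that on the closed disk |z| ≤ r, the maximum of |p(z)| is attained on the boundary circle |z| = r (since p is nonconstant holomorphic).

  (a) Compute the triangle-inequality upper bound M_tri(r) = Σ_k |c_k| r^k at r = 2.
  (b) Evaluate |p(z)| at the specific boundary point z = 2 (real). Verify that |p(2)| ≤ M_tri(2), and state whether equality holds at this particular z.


Coefficients: c_0 = -2, c_1 = -3, c_2 = -2. Radius r = 2.
Part (a). Triangle bound: M_tri(r) = Σ_k |c_k| r^k
  = |-2|·2^0 + |-3|·2^1 + |-2|·2^2
  = 2 + 6 + 8 = 16.
This bounds M(r) := max_{|z|=r} |p(z)| from above; equality holds iff all terms c_k z^k can be made to align in phase at a single z on |z|=r.
Part (b). At z = 2 (real, on the circle |z| = r):
  p(2) = (-2)·2^0 + (-3)·2^1 + (-2)·2^2 = -16.
  |p(2)| = 16.
Since all nonzero coefficients share the same sign, |p(2)| = 16 = M_tri(2); the triangle bound is attained at z = 2, so in fact M(r) = 16.

M_tri(2) = 16; |p(2)| = 16; equality at z=2: yes.


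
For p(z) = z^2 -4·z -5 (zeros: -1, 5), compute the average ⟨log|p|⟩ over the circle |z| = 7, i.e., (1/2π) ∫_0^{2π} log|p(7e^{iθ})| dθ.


Zeros: -1, 5; r = 7.
Inside |z| < r: -1, 5. Outside (|z| ≥ r): ∅.
p(0) = -5, so log|p(0)| = log(5) = 1.6094.
Apply Jensen: I(r) = log|p(0)| + Σ_k log(r/|z_k|), summed over zeros inside |z| < r.
  log(r/|z_k|) for z_k = -1: log(7/1) = 1.9459
  log(r/|z_k|) for z_k = 5: log(7/5) = 0.3365
Sum over inside zeros: 2.2824.
I(r) = log|p(0)| + (inside sum) = 1.6094 + 2.2824 = 3.8918.
Closed form (all zeros inside, monic): I(r) = n·log(r) = 2·log(7) = 3.8918. ✓

I(r) ≈ 3.8918.


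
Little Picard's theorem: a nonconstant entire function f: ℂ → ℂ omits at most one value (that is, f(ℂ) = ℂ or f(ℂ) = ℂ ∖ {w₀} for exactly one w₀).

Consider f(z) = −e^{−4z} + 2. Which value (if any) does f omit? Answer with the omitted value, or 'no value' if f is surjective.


Little Picard bounds the complement of f(ℂ) to at most one point.
e^{−4z} is never zero on ℂ, so -1·e^{−4z} takes every value in ℂ ∖ {0}. Adding 2 shifts the range to ℂ ∖ {2}. Thus f omits exactly the value 2.

Omitted value: 2.


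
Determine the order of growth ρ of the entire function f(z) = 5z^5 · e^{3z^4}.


M(r) = max_{|z|=r} |5|·|z|^5·|e^{3z^4}| = 5·r^5 · e^{3r^4} (the factors attain their maxima compatibly on |z|=r). Then log M(r) = log 5 + 5·log r + 3r^4, dominated by the last term, so log log M(r) ~ 4·log r. The polynomial factor 5z^5 contributes only a log r term and does not affect the order. ρ = 4.
Therefore ρ = 4.

Order ρ = 4.


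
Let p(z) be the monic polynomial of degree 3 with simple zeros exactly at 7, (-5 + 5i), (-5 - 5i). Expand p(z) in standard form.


The polynomial is p(z) = ∏_{α ∈ S} (z − α), where S = {7, (-5 + 5i), (-5 - 5i)}.
Expanding the product yields: p(z) = z^3 + 3·z^2 -20·z -350.
Note conjugate pairs combine to real quadratics: (z − (-5+5i))(z − (-5−5i)) = z² + 10z + 50.
The resulting polynomial has degree 3 and real coefficients as required.

p(z) = z^3 + 3·z^2 -20·z -350.


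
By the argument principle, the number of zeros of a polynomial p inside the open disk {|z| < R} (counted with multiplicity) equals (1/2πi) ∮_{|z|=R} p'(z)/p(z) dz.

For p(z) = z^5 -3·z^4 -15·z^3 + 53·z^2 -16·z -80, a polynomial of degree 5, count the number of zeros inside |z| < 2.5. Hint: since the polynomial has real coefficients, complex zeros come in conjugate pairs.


The zeros of p are: -1, -4, 4, (2 + 1i), (2 - 1i).
Their magnitudes are: 1, 4, 4, 2.236, 2.236.
Zeros with |z| < R = 2.5: -1, (2 + 1i), (2 - 1i).
Count = 3.
By the argument principle, (1/2πi) ∮_{|z|=R} p'(z)/p(z) dz equals exactly this count.

Number of zeros inside |z| < 2.5: 3.


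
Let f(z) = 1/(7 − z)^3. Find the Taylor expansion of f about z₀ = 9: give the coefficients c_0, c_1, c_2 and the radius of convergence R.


Let w = z − z₀, so z = z₀ + w.
Then 7 − z = 7 − (z₀ + w) = (7 − z₀) − w = -2 − w.
f(z) = 1/(-2 − w)^3 = (1/(-2)^3) · (1 − w/(-2))^{−3}.
By the binomial series (1−u)^{−3} = Σ_{n≥0} C(n+2, 2) u^n for |u|<1, with u = w/(-2):
  c_n = C(n+2, 2) / (-2)^(n+3).
  c_0 = 1/(-2)^3 = -1/8.
  c_1 = 3/(-2)^4 = 3/16.
  c_2 = 6/(-2)^5 = -3/16.
The series is valid for |w/d| < 1, i.e. |z − z₀| < |d|.
Radius of convergence: R = |7 − z₀| = |-2| = 2 (distance from z₀ to the singularity z = 7).

c_0 = -1/8, c_1 = 3/16, c_2 = -3/16; R = 2.


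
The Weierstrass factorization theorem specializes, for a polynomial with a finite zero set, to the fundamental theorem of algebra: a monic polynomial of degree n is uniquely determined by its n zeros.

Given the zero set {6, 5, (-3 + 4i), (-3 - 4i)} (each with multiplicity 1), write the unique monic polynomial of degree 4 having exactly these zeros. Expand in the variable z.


The polynomial is p(z) = ∏_{α ∈ S} (z − α), where S = {6, 5, (-3 + 4i), (-3 - 4i)}.
Expanding the product yields: p(z) = z^4 -5·z^3 -11·z^2 -95·z + 750.
Note conjugate pairs combine to real quadratics: (z − (-3+4i))(z − (-3−4i)) = z² + 6z + 25.
The resulting polynomial has degree 4 and real coefficients as required.

p(z) = z^4 -5·z^3 -11·z^2 -95·z + 750.


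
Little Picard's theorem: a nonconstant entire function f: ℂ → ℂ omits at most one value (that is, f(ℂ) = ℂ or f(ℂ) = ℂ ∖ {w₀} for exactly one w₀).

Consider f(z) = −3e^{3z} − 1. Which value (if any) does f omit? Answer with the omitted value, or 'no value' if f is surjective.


Little Picard bounds the complement of f(ℂ) to at most one point.
e^{3z} is never zero on ℂ, so -3·e^{3z} takes every value in ℂ ∖ {0}. Adding -1 shifts the range to ℂ ∖ {-1}. Thus f omits exactly the value -1.

Omitted value: -1.


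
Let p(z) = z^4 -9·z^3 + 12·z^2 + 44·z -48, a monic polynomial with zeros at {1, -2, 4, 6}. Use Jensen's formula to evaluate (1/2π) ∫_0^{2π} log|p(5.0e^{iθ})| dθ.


Zeros: -2, 1, 4, 6; r = 5.0.
Inside |z| < r: -2, 1, 4. Outside (|z| ≥ r): 6.
p(0) = -48, so log|p(0)| = log(48) = 3.8712.
Apply Jensen: I(r) = log|p(0)| + Σ_k log(r/|z_k|), summed over zeros inside |z| < r.
  log(r/|z_k|) for z_k = 1: log(5.0/1) = 1.6094
  log(r/|z_k|) for z_k = -2: log(5.0/2) = 0.9163
  log(r/|z_k|) for z_k = 4: log(5.0/4) = 0.2231
  Outside zeros (6) contribute nothing to the Jensen sum.
Sum over inside zeros: 2.7489.
I(r) = log|p(0)| + (inside sum) = 3.8712 + 2.7489 = 6.6201.
Note: since some zeros are outside |z| ≤ r, the simplified n·log(r) form does NOT apply — only the inside zeros contribute.

I(r) ≈ 6.6201.


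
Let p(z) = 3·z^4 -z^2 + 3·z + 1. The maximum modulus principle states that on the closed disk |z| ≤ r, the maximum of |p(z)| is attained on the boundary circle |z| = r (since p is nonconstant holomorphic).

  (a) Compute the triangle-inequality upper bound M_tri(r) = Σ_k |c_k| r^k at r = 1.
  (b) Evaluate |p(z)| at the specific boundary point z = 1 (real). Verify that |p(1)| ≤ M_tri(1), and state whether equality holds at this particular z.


Coefficients: c_0 = 1, c_1 = 3, c_2 = -1, c_3 = 0, c_4 = 3. Radius r = 1.
Part (a). Triangle bound: M_tri(r) = Σ_k |c_k| r^k
  = |1|·1^0 + |3|·1^1 + |-1|·1^2 + |0|·1^3 + |3|·1^4
  = 1 + 3 + 1 + 0 + 3 = 8.
This bounds M(r) := max_{|z|=r} |p(z)| from above; equality holds iff all terms c_k z^k can be made to align in phase at a single z on |z|=r.
Part (b). At z = 1 (real, on the circle |z| = r):
  p(1) = (1)·1^0 + (3)·1^1 + (-1)·1^2 + (0)·1^3 + (3)·1^4 = 6.
  |p(1)| = 6.
Check: |p(1)| = 6 ≤ 8 = M_tri(1). ✓ Equality does not hold at z = 1 (the coefficients have mixed signs, so the terms do not all align in phase there).

M_tri(1) = 8; |p(1)| = 6; equality at z=1: no.


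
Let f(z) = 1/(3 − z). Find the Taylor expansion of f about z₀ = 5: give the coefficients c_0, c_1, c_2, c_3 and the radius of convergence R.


Let w = z − z₀, so z = z₀ + w.
Then 3 − z = 3 − (z₀ + w) = (3 − z₀) − w = -2 − w.
f(z) = 1/(-2 − w) = (1/(-2)) · 1/(1 − w/(-2)) = Σ_{n≥0} w^n / (-2)^(n+1).
So c_n = 1/(-2)^(n+1):
  c_0 = 1/(-2)^1 = -1/2.
  c_1 = 1/(-2)^2 = 1/4.
  c_2 = 1/(-2)^3 = -1/8.
  c_3 = 1/(-2)^4 = 1/16.
The series is valid for |w/d| < 1, i.e. |z − z₀| < |d|.
Radius of convergence: R = |3 − z₀| = |-2| = 2 (distance from z₀ to the singularity z = 3).

c_0 = -1/2, c_1 = 1/4, c_2 = -1/8, c_3 = 1/16; R = 2.


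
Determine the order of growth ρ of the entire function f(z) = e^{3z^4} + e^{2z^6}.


Each summand is entire of order 4 and 6 respectively (as in the single-exponential case). The order of a sum is at most the max of the orders, so ρ ≤ 6. For the lower bound: on |z|=r choose arg z so that 2z^6 is real positive; then |e^{2z^6}| = e^{2r^6} while |e^{3z^4}| ≤ e^{3r^4} = o(e^{2r^6}). So |f| ≥ e^{2r^6}(1 − o(1)) and ρ ≥ 6. Hence ρ = max(4, 6) = 6.
Therefore ρ = 6.

Order ρ = 6.


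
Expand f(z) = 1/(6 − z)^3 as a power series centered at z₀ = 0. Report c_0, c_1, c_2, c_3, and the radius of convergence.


Let w = z − z₀, so z = z₀ + w.
Then 6 − z = 6 − (z₀ + w) = (6 − z₀) − w = 6 − w.
f(z) = 1/(6 − w)^3 = (1/(6)^3) · (1 − w/(6))^{−3}.
By the binomial series (1−u)^{−3} = Σ_{n≥0} C(n+2, 2) u^n for |u|<1, with u = w/(6):
  c_n = C(n+2, 2) / (6)^(n+3).
  c_0 = 1/(6)^3 = 1/216.
  c_1 = 3/(6)^4 = 1/432.
  c_2 = 6/(6)^5 = 1/1296.
  c_3 = 10/(6)^6 = 5/23328.
The series is valid for |w/d| < 1, i.e. |z − z₀| < |d|.
Radius of convergence: R = |6 − z₀| = |6| = 6 (distance from z₀ to the singularity z = 6).

c_0 = 1/216, c_1 = 1/432, c_2 = 1/1296, c_3 = 5/23328; R = 6.


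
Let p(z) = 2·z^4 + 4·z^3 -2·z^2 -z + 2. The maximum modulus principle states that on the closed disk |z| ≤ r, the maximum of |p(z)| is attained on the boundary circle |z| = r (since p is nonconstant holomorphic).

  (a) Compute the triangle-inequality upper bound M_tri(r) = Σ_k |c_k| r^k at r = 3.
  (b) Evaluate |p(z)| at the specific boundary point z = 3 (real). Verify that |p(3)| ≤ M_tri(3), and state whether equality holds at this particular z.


Coefficients: c_0 = 2, c_1 = -1, c_2 = -2, c_3 = 4, c_4 = 2. Radius r = 3.
Part (a). Triangle bound: M_tri(r) = Σ_k |c_k| r^k
  = |2|·3^0 + |-1|·3^1 + |-2|·3^2 + |4|·3^3 + |2|·3^4
  = 2 + 3 + 18 + 108 + 162 = 293.
This bounds M(r) := max_{|z|=r} |p(z)| from above; equality holds iff all terms c_k z^k can be made to align in phase at a single z on |z|=r.
Part (b). At z = 3 (real, on the circle |z| = r):
  p(3) = (2)·3^0 + (-1)·3^1 + (-2)·3^2 + (4)·3^3 + (2)·3^4 = 251.
  |p(3)| = 251.
Check: |p(3)| = 251 ≤ 293 = M_tri(3). ✓ Equality does not hold at z = 3 (the coefficients have mixed signs, so the terms do not all align in phase there).

M_tri(3) = 293; |p(3)| = 251; equality at z=3: no.


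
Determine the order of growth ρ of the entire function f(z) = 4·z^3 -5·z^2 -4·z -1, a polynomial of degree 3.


|f(z)| ≤ Σ|c_k|·r^k = O(r^3) as r → ∞. Polynomial growth is O(e^{r^ε}) for every ε > 0 (since r^3/e^{r^ε} → 0), so ρ ≤ ε for all ε > 0, i.e. ρ = 0. Every nonconstant polynomial has order 0.
Therefore ρ = 0.

Order ρ = 0.


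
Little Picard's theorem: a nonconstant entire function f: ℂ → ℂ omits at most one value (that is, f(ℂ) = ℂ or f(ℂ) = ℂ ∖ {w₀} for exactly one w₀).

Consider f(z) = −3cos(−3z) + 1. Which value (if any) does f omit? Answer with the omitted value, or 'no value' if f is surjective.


Little Picard bounds the complement of f(ℂ) to at most one point.
cos is entire and surjective onto ℂ: for every w ∈ ℂ, cos(ζ) = w has a solution ζ ∈ ℂ (e.g., via the complex inverse arccos). With ζ = −3z this gives z = ζ/(-3). Then -3·cos(−3z) takes every value in -3·ℂ = ℂ, and adding 1 is a bijection of ℂ. So f is surjective and omits no value. (Note: only on the real line is cos bounded by [−1, 1].)

Omitted value: no value.


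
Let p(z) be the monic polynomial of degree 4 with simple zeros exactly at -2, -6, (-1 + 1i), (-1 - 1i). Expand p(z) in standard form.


The polynomial is p(z) = ∏_{α ∈ S} (z − α), where S = {-2, -6, (-1 + 1i), (-1 - 1i)}.
Expanding the product yields: p(z) = z^4 + 10·z^3 + 30·z^2 + 40·z + 24.
Note conjugate pairs combine to real quadratics: (z − (-1+1i))(z − (-1−1i)) = z² + 2z + 2.
The resulting polynomial has degree 4 and real coefficients as required.

p(z) = z^4 + 10·z^3 + 30·z^2 + 40·z + 24.


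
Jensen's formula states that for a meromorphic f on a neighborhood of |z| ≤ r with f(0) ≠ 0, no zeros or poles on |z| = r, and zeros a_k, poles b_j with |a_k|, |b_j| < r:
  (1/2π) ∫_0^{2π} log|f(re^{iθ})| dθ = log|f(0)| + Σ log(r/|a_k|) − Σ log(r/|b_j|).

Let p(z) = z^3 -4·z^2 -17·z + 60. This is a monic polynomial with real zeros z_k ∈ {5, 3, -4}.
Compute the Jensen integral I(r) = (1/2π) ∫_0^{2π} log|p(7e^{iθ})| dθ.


Zeros: -4, 3, 5; r = 7.
Inside |z| < r: -4, 3, 5. Outside (|z| ≥ r): ∅.
p(0) = 60, so log|p(0)| = log(60) = 4.0943.
Apply Jensen: I(r) = log|p(0)| + Σ_k log(r/|z_k|), summed over zeros inside |z| < r.
  log(r/|z_k|) for z_k = 5: log(7/5) = 0.3365
  log(r/|z_k|) for z_k = 3: log(7/3) = 0.8473
  log(r/|z_k|) for z_k = -4: log(7/4) = 0.5596
Sum over inside zeros: 1.7434.
I(r) = log|p(0)| + (inside sum) = 4.0943 + 1.7434 = 5.8377.
Closed form (all zeros inside, monic): I(r) = n·log(r) = 3·log(7) = 5.8377. ✓

I(r) ≈ 5.8377.


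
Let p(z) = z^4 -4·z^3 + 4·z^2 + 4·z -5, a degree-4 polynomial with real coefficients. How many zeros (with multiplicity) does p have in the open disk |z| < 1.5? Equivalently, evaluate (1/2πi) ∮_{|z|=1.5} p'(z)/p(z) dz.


The zeros of p are: 1, -1, (2 + 1i), (2 - 1i).
Their magnitudes are: 1, 1, 2.236, 2.236.
Zeros with |z| < R = 1.5: 1, -1.
Count = 2.
By the argument principle, (1/2πi) ∮_{|z|=R} p'(z)/p(z) dz equals exactly this count.

Number of zeros inside |z| < 1.5: 2.


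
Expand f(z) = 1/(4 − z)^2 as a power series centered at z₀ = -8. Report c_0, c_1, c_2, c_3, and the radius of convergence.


Let w = z − z₀, so z = z₀ + w.
Then 4 − z = 4 − (z₀ + w) = (4 − z₀) − w = 12 − w.
f(z) = 1/(12 − w)^2 = (1/(12)^2) · (1 − w/(12))^{−2}.
By the binomial series (1−u)^{−2} = Σ_{n≥0} C(n+1, 1) u^n for |u|<1, with u = w/(12):
  c_n = C(n+1, 1) / (12)^(n+2).
  c_0 = 1/(12)^2 = 1/144.
  c_1 = 2/(12)^3 = 1/864.
  c_2 = 3/(12)^4 = 1/6912.
  c_3 = 4/(12)^5 = 1/62208.
The series is valid for |w/d| < 1, i.e. |z − z₀| < |d|.
Radius of convergence: R = |4 − z₀| = |12| = 12 (distance from z₀ to the singularity z = 4).

c_0 = 1/144, c_1 = 1/864, c_2 = 1/6912, c_3 = 1/62208; R = 12.


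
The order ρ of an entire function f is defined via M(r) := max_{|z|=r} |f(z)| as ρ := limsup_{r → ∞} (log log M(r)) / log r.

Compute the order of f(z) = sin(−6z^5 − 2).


Write sin(w) = (e^{iw} ± e^{−iw})/(2 or 2i), so |sin(w)| ≤ e^{|w|}. With w = −6z^5 − 2, |w| ≤ 6r^5 + 2 on |z|=r, giving M(r) ≤ e^{6r^5 + 2} and ρ ≤ 5. For the lower bound, choose z on |z|=r with -6z^5 purely imaginary of modulus 6r^5; then |sin(−6z^5 − 2)| grows like e^{6r^5}/2, so ρ ≥ 5. Hence ρ = 5.
Therefore ρ = 5.

Order ρ = 5.


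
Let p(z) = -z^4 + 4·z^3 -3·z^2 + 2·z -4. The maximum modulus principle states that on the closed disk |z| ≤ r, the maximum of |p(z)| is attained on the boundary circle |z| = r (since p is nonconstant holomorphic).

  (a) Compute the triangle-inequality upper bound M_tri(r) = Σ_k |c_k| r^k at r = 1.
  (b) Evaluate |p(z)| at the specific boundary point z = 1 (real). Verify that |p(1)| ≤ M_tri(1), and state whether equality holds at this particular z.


Coefficients: c_0 = -4, c_1 = 2, c_2 = -3, c_3 = 4, c_4 = -1. Radius r = 1.
Part (a). Triangle bound: M_tri(r) = Σ_k |c_k| r^k
  = |-4|·1^0 + |2|·1^1 + |-3|·1^2 + |4|·1^3 + |-1|·1^4
  = 4 + 2 + 3 + 4 + 1 = 14.
This bounds M(r) := max_{|z|=r} |p(z)| from above; equality holds iff all terms c_k z^k can be made to align in phase at a single z on |z|=r.
Part (b). At z = 1 (real, on the circle |z| = r):
  p(1) = (-4)·1^0 + (2)·1^1 + (-3)·1^2 + (4)·1^3 + (-1)·1^4 = -2.
  |p(1)| = 2.
Check: |p(1)| = 2 ≤ 14 = M_tri(1). ✓ Equality does not hold at z = 1 (the coefficients have mixed signs, so the terms do not all align in phase there).

M_tri(1) = 14; |p(1)| = 2; equality at z=1: no.


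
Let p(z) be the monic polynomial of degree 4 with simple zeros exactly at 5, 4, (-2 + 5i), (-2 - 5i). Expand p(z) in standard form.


The polynomial is p(z) = ∏_{α ∈ S} (z − α), where S = {5, 4, (-2 + 5i), (-2 - 5i)}.
Expanding the product yields: p(z) = z^4 -5·z^3 + 13·z^2 -181·z + 580.
Note conjugate pairs combine to real quadratics: (z − (-2+5i))(z − (-2−5i)) = z² + 4z + 29.
The resulting polynomial has degree 4 and real coefficients as required.

p(z) = z^4 -5·z^3 + 13·z^2 -181·z + 580.


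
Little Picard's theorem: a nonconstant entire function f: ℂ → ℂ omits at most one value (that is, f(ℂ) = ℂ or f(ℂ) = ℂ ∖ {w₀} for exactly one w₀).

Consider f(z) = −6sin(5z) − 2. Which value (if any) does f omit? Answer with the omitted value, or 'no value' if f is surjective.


Little Picard bounds the complement of f(ℂ) to at most one point.
sin is entire and surjective onto ℂ: for every w ∈ ℂ, sin(ζ) = w has a solution ζ ∈ ℂ (e.g., via the complex inverse arcsin). With ζ = 5z this gives z = ζ/(5). Then -6·sin(5z) takes every value in -6·ℂ = ℂ, and adding -2 is a bijection of ℂ. So f is surjective and omits no value. (Note: only on the real line is sin bounded by [−1, 1].)

Omitted value: no value.


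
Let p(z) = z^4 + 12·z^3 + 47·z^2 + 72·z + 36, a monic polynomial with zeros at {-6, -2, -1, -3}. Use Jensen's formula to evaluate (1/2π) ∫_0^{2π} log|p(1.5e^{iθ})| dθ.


Zeros: -6, -3, -2, -1; r = 1.5.
Inside |z| < r: -1. Outside (|z| ≥ r): -6, -3, -2.
p(0) = 36, so log|p(0)| = log(36) = 3.5835.
Apply Jensen: I(r) = log|p(0)| + Σ_k log(r/|z_k|), summed over zeros inside |z| < r.
  log(r/|z_k|) for z_k = -1: log(1.5/1) = 0.4055
  Outside zeros (-6, -3, -2) contribute nothing to the Jensen sum.
Sum over inside zeros: 0.4055.
I(r) = log|p(0)| + (inside sum) = 3.5835 + 0.4055 = 3.9890.
Note: since some zeros are outside |z| ≤ r, the simplified n·log(r) form does NOT apply — only the inside zeros contribute.

I(r) ≈ 3.9890.


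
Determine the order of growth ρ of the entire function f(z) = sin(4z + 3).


sin(w) is a linear combination of e^{iw} and e^{−iw} (or e^w, e^{−w} in the hyperbolic case), so |sin(w)| ≤ e^{|w|}. With w = 4z + 3, |w| ≤ 4|z| + 3 = 4r + 3 on |z| = r, giving M(r) ≤ e^{4r + 3}, so ρ ≤ 1. On a suitable ray (z = it for sin/cos; z = t for sinh/cosh, t real → ∞), |sin(4z + 3)| grows like e^{4|t|}/2, so ρ ≥ 1. Hence ρ = 1.
Therefore ρ = 1.

Order ρ = 1.


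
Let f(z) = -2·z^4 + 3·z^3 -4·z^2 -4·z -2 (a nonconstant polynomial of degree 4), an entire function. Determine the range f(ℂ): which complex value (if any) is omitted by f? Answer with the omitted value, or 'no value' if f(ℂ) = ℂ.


Little Picard bounds the complement of f(ℂ) to at most one point.
For every w ∈ ℂ, the equation p(z) − w = 0 is a nonconstant polynomial in z and hence has at least one root by the fundamental theorem of algebra. So p is surjective onto ℂ, omitting no value.

Omitted value: no value.


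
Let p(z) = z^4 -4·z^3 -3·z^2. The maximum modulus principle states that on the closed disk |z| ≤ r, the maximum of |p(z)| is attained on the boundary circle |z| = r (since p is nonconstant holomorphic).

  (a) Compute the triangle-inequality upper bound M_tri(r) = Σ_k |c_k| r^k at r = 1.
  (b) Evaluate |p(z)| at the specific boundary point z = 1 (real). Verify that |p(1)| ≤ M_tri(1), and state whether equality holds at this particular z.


Coefficients: c_0 = 0, c_1 = 0, c_2 = -3, c_3 = -4, c_4 = 1. Radius r = 1.
Part (a). Triangle bound: M_tri(r) = Σ_k |c_k| r^k
  = |0|·1^0 + |0|·1^1 + |-3|·1^2 + |-4|·1^3 + |1|·1^4
  = 0 + 0 + 3 + 4 + 1 = 8.
This bounds M(r) := max_{|z|=r} |p(z)| from above; equality holds iff all terms c_k z^k can be made to align in phase at a single z on |z|=r.
Part (b). At z = 1 (real, on the circle |z| = r):
  p(1) = (0)·1^0 + (0)·1^1 + (-3)·1^2 + (-4)·1^3 + (1)·1^4 = -6.
  |p(1)| = 6.
Check: |p(1)| = 6 ≤ 8 = M_tri(1). ✓ Equality does not hold at z = 1 (the coefficients have mixed signs, so the terms do not all align in phase there).

M_tri(1) = 8; |p(1)| = 6; equality at z=1: no.


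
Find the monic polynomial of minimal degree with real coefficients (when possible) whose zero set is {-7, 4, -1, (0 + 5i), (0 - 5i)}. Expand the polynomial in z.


The polynomial is p(z) = ∏_{α ∈ S} (z − α), where S = {-7, 4, -1, (0 + 5i), (0 - 5i)}.
Expanding the product yields: p(z) = z^5 + 4·z^4 + 72·z^2 -625·z -700.
Note conjugate pairs combine to real quadratics: (z − (0+5i))(z − (0−5i)) = z² + 25.
The resulting polynomial has degree 5 and real coefficients as required.

p(z) = z^5 + 4·z^4 + 72·z^2 -625·z -700.


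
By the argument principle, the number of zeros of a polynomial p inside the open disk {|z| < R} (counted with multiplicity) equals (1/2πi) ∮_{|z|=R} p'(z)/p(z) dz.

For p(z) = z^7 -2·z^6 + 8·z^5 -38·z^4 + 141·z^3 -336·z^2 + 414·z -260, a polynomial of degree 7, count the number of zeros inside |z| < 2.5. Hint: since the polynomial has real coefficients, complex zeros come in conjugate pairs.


The zeros of p are: (1 + 2i), (1 - 2i), (1 + 1i), (1 - 1i), (-2 + 3i), (-2 - 3i), 2.
Their magnitudes are: 2.236, 2.236, 1.414, 1.414, 3.606, 3.606, 2.
Zeros with |z| < R = 2.5: (1 + 2i), (1 - 2i), (1 + 1i), (1 - 1i), 2.
Count = 5.
By the argument principle, (1/2πi) ∮_{|z|=R} p'(z)/p(z) dz equals exactly this count.

Number of zeros inside |z| < 2.5: 5.


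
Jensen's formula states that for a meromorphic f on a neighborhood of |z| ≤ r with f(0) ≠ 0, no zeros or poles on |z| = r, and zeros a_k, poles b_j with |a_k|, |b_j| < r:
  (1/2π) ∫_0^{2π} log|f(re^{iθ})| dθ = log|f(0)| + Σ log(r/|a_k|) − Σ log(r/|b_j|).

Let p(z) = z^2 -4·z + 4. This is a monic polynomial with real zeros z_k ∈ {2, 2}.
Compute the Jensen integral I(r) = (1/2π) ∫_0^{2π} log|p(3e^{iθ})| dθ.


Zeros: 2, 2; r = 3.
Inside |z| < r: 2, 2. Outside (|z| ≥ r): ∅.
p(0) = 4, so log|p(0)| = log(4) = 1.3863.
Apply Jensen: I(r) = log|p(0)| + Σ_k log(r/|z_k|), summed over zeros inside |z| < r.
  log(r/|z_k|) for z_k = 2: log(3/2) = 0.4055
  log(r/|z_k|) for z_k = 2: log(3/2) = 0.4055
Sum over inside zeros: 0.8109.
I(r) = log|p(0)| + (inside sum) = 1.3863 + 0.8109 = 2.1972.
Closed form (all zeros inside, monic): I(r) = n·log(r) = 2·log(3) = 2.1972. ✓

I(r) ≈ 2.1972.


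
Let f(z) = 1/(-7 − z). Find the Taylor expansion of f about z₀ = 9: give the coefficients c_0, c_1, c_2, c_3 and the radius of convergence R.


Let w = z − z₀, so z = z₀ + w.
Then -7 − z = -7 − (z₀ + w) = (-7 − z₀) − w = -16 − w.
f(z) = 1/(-16 − w) = (1/(-16)) · 1/(1 − w/(-16)) = Σ_{n≥0} w^n / (-16)^(n+1).
So c_n = 1/(-16)^(n+1):
  c_0 = 1/(-16)^1 = -1/16.
  c_1 = 1/(-16)^2 = 1/256.
  c_2 = 1/(-16)^3 = -1/4096.
  c_3 = 1/(-16)^4 = 1/65536.
The series is valid for |w/d| < 1, i.e. |z − z₀| < |d|.
Radius of convergence: R = |-7 − z₀| = |-16| = 16 (distance from z₀ to the singularity z = -7).

c_0 = -1/16, c_1 = 1/256, c_2 = -1/4096, c_3 = 1/65536; R = 16.


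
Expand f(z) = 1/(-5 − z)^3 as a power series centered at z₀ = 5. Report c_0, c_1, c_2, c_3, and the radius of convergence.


Let w = z − z₀, so z = z₀ + w.
Then -5 − z = -5 − (z₀ + w) = (-5 − z₀) − w = -10 − w.
f(z) = 1/(-10 − w)^3 = (1/(-10)^3) · (1 − w/(-10))^{−3}.
By the binomial series (1−u)^{−3} = Σ_{n≥0} C(n+2, 2) u^n for |u|<1, with u = w/(-10):
  c_n = C(n+2, 2) / (-10)^(n+3).
  c_0 = 1/(-10)^3 = -1/1000.
  c_1 = 3/(-10)^4 = 3/10000.
  c_2 = 6/(-10)^5 = -3/50000.
  c_3 = 10/(-10)^6 = 1/100000.
The series is valid for |w/d| < 1, i.e. |z − z₀| < |d|.
Radius of convergence: R = |-5 − z₀| = |-10| = 10 (distance from z₀ to the singularity z = -5).

c_0 = -1/1000, c_1 = 3/10000, c_2 = -3/50000, c_3 = 1/100000; R = 10.


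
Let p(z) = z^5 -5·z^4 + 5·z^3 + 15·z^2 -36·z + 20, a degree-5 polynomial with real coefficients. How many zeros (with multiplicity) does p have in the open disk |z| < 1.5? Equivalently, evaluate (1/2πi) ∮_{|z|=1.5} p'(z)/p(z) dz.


The zeros of p are: 2, (2 + 1i), (2 - 1i), 1, -2.
Their magnitudes are: 2, 2.236, 2.236, 1, 2.
Zeros with |z| < R = 1.5: 1.
Count = 1.
By the argument principle, (1/2πi) ∮_{|z|=R} p'(z)/p(z) dz equals exactly this count.

Number of zeros inside |z| < 1.5: 1.


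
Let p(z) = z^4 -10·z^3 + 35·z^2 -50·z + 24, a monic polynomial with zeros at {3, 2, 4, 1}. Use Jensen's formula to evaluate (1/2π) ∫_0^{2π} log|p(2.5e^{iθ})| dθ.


Zeros: 1, 2, 3, 4; r = 2.5.
Inside |z| < r: 1, 2. Outside (|z| ≥ r): 3, 4.
p(0) = 24, so log|p(0)| = log(24) = 3.1781.
Apply Jensen: I(r) = log|p(0)| + Σ_k log(r/|z_k|), summed over zeros inside |z| < r.
  log(r/|z_k|) for z_k = 2: log(2.5/2) = 0.2231
  log(r/|z_k|) for z_k = 1: log(2.5/1) = 0.9163
  Outside zeros (3, 4) contribute nothing to the Jensen sum.
Sum over inside zeros: 1.1394.
I(r) = log|p(0)| + (inside sum) = 3.1781 + 1.1394 = 4.3175.
Note: since some zeros are outside |z| ≤ r, the simplified n·log(r) form does NOT apply — only the inside zeros contribute.

I(r) ≈ 4.3175.


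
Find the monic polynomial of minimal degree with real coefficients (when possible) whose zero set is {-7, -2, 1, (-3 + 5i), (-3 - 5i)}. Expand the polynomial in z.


The polynomial is p(z) = ∏_{α ∈ S} (z − α), where S = {-7, -2, 1, (-3 + 5i), (-3 - 5i)}.
Expanding the product yields: p(z) = z^5 + 14·z^4 + 87·z^3 + 288·z^2 + 86·z -476.
Note conjugate pairs combine to real quadratics: (z − (-3+5i))(z − (-3−5i)) = z² + 6z + 34.
The resulting polynomial has degree 5 and real coefficients as required.

p(z) = z^5 + 14·z^4 + 87·z^3 + 288·z^2 + 86·z -476.


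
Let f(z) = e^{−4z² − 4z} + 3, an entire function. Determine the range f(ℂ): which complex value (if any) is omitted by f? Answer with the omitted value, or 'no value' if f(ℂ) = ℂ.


Little Picard bounds the complement of f(ℂ) to at most one point.
The exponent g(z) = −4z² − 4z is a nonconstant polynomial, hence surjective onto ℂ. So e^{g(z)} takes every value in {e^w : w ∈ ℂ} = ℂ ∖ {0}. Adding 3 shifts the range to ℂ ∖ {3}. f omits exactly 3.

Omitted value: 3.


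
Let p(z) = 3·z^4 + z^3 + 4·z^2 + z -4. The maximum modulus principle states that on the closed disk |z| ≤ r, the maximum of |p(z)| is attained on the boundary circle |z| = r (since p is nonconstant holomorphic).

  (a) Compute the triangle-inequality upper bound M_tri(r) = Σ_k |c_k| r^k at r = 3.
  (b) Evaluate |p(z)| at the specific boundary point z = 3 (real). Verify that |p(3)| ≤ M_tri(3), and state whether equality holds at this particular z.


Coefficients: c_0 = -4, c_1 = 1, c_2 = 4, c_3 = 1, c_4 = 3. Radius r = 3.
Part (a). Triangle bound: M_tri(r) = Σ_k |c_k| r^k
  = |-4|·3^0 + |1|·3^1 + |4|·3^2 + |1|·3^3 + |3|·3^4
  = 4 + 3 + 36 + 27 + 243 = 313.
This bounds M(r) := max_{|z|=r} |p(z)| from above; equality holds iff all terms c_k z^k can be made to align in phase at a single z on |z|=r.
Part (b). At z = 3 (real, on the circle |z| = r):
  p(3) = (-4)·3^0 + (1)·3^1 + (4)·3^2 + (1)·3^3 + (3)·3^4 = 305.
  |p(3)| = 305.
Check: |p(3)| = 305 ≤ 313 = M_tri(3). ✓ Equality does not hold at z = 3 (the coefficients have mixed signs, so the terms do not all align in phase there).

M_tri(3) = 313; |p(3)| = 305; equality at z=3: no.


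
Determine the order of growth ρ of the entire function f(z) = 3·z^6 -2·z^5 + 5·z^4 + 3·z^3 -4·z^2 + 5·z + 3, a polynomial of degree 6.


|f(z)| ≤ Σ|c_k|·r^k = O(r^6) as r → ∞. Polynomial growth is O(e^{r^ε}) for every ε > 0 (since r^6/e^{r^ε} → 0), so ρ ≤ ε for all ε > 0, i.e. ρ = 0. Every nonconstant polynomial has order 0.
Therefore ρ = 0.

Order ρ = 0.


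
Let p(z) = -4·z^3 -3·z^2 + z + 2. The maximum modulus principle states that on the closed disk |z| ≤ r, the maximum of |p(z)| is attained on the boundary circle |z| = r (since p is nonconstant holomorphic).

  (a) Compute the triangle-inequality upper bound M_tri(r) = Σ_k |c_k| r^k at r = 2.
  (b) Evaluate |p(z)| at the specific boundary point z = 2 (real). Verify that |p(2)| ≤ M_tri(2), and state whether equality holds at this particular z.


Coefficients: c_0 = 2, c_1 = 1, c_2 = -3, c_3 = -4. Radius r = 2.
Part (a). Triangle bound: M_tri(r) = Σ_k |c_k| r^k
  = |2|·2^0 + |1|·2^1 + |-3|·2^2 + |-4|·2^3
  = 2 + 2 + 12 + 32 = 48.
This bounds M(r) := max_{|z|=r} |p(z)| from above; equality holds iff all terms c_k z^k can be made to align in phase at a single z on |z|=r.
Part (b). At z = 2 (real, on the circle |z| = r):
  p(2) = (2)·2^0 + (1)·2^1 + (-3)·2^2 + (-4)·2^3 = -40.
  |p(2)| = 40.
Check: |p(2)| = 40 ≤ 48 = M_tri(2). ✓ Equality does not hold at z = 2 (the coefficients have mixed signs, so the terms do not all align in phase there).

M_tri(2) = 48; |p(2)| = 40; equality at z=2: no.


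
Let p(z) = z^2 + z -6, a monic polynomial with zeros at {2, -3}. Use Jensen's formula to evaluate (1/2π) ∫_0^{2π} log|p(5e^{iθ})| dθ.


Zeros: -3, 2; r = 5.
Inside |z| < r: -3, 2. Outside (|z| ≥ r): ∅.
p(0) = -6, so log|p(0)| = log(6) = 1.7918.
Apply Jensen: I(r) = log|p(0)| + Σ_k log(r/|z_k|), summed over zeros inside |z| < r.
  log(r/|z_k|) for z_k = 2: log(5/2) = 0.9163
  log(r/|z_k|) for z_k = -3: log(5/3) = 0.5108
Sum over inside zeros: 1.4271.
I(r) = log|p(0)| + (inside sum) = 1.7918 + 1.4271 = 3.2189.
Closed form (all zeros inside, monic): I(r) = n·log(r) = 2·log(5) = 3.2189. ✓

I(r) ≈ 3.2189.


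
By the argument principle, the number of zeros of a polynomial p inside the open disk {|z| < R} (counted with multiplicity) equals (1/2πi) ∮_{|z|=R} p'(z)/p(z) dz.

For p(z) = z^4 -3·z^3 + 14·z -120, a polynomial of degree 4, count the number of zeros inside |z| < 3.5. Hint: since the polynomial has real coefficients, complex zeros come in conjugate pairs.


The zeros of p are: (1 + 3i), (1 - 3i), -3, 4.
Their magnitudes are: 3.162, 3.162, 3, 4.
Zeros with |z| < R = 3.5: (1 + 3i), (1 - 3i), -3.
Count = 3.
By the argument principle, (1/2πi) ∮_{|z|=R} p'(z)/p(z) dz equals exactly this count.

Number of zeros inside |z| < 3.5: 3.


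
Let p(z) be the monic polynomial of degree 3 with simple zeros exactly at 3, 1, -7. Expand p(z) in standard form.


The polynomial is p(z) = ∏_{α ∈ S} (z − α), where S = {3, 1, -7}.
Expanding the product yields: p(z) = z^3 + 3·z^2 -25·z + 21.
The resulting polynomial has degree 3 and real coefficients as required.

p(z) = z^3 + 3·z^2 -25·z + 21.


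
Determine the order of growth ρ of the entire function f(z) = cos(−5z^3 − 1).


Write cos(w) = (e^{iw} ± e^{−iw})/(2 or 2i), so |cos(w)| ≤ e^{|w|}. With w = −5z^3 − 1, |w| ≤ 5r^3 + 1 on |z|=r, giving M(r) ≤ e^{5r^3 + 1} and ρ ≤ 3. For the lower bound, choose z on |z|=r with -5z^3 purely imaginary of modulus 5r^3; then |cos(−5z^3 − 1)| grows like e^{5r^3}/2, so ρ ≥ 3. Hence ρ = 3.
Therefore ρ = 3.

Order ρ = 3.


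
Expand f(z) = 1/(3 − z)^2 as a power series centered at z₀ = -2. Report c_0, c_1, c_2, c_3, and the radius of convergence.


Let w = z − z₀, so z = z₀ + w.
Then 3 − z = 3 − (z₀ + w) = (3 − z₀) − w = 5 − w.
f(z) = 1/(5 − w)^2 = (1/(5)^2) · (1 − w/(5))^{−2}.
By the binomial series (1−u)^{−2} = Σ_{n≥0} C(n+1, 1) u^n for |u|<1, with u = w/(5):
  c_n = C(n+1, 1) / (5)^(n+2).
  c_0 = 1/(5)^2 = 1/25.
  c_1 = 2/(5)^3 = 2/125.
  c_2 = 3/(5)^4 = 3/625.
  c_3 = 4/(5)^5 = 4/3125.
The series is valid for |w/d| < 1, i.e. |z − z₀| < |d|.
Radius of convergence: R = |3 − z₀| = |5| = 5 (distance from z₀ to the singularity z = 3).

c_0 = 1/25, c_1 = 2/125, c_2 = 3/625, c_3 = 4/3125; R = 5.


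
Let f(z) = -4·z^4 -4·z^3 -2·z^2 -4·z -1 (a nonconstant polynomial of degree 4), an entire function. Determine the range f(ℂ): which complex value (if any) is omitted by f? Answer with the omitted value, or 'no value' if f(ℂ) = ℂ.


Little Picard bounds the complement of f(ℂ) to at most one point.
For every w ∈ ℂ, the equation p(z) − w = 0 is a nonconstant polynomial in z and hence has at least one root by the fundamental theorem of algebra. So p is surjective onto ℂ, omitting no value.

Omitted value: no value.
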